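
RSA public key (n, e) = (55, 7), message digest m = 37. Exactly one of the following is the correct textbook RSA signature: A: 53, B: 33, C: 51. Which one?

A

Candidate A: 53^7 mod 55 = 37
  → matches m = 37
Candidate B: 33^7 mod 55 = 22
Candidate C: 51^7 mod 55 = 6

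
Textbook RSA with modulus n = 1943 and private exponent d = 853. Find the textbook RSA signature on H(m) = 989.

(H(m))^2 ≡ 989^2 = 978121 ≡ 792
(H(m))^4 ≡ 792^2 = 627264 ≡ 1618
(H(m))^8 ≡ 1618^2 = 2617924 ≡ 703
(H(m))^16 ≡ 703^2 = 494209 ≡ 687
(H(m))^32 ≡ 687^2 = 471969 ≡ 1763
(H(m))^64 ≡ 1763^2 = 3108169 ≡ 1312
(H(m))^128 ≡ 1312^2 = 1721344 ≡ 1789
(H(m))^256 ≡ 1789^2 = 3200521 ≡ 400
(H(m))^512 ≡ 400^2 = 160000 ≡ 674
853 = 512 + 256 + 64 + 16 + 4 + 1, so (H(m))^853 ≡ 674·400·1312·687·1618·989 ≡ 889 (mod 1943)

889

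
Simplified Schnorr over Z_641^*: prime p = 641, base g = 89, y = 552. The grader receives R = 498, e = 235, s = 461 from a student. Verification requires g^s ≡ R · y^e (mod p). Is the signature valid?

g^s mod p:
Squares mod 641: 89^1≡89, 89^2≡229, 89^4≡520, 89^8≡539, 89^16≡148, 89^32≡110, 89^64≡562, 89^128≡472, 89^256≡357
461 = 256 + 128 + 64 + 8 + 4 + 1, so 89^461 ≡ 357·472·562·539·520·89 ≡ 142 (mod 641)
R · y^e mod p:
Squares mod 641: 552^1≡552, 552^2≡229, 552^4≡520, 552^8≡539, 552^16≡148, 552^32≡110, 552^64≡562, 552^128≡472
235 = 128 + 64 + 32 + 8 + 2 + 1, so 552^235 ≡ 472·562·110·539·229·552 ≡ 129 (mod 641)
498·129 = 64242 ≡ 142 (mod 641)
142 ≡ 142 (mod 641); signature holds.

valid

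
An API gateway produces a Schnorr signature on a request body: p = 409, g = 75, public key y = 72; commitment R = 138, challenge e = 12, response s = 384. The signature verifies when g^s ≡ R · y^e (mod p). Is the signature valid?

invalid

g^s mod p:
75^384 mod 409 = 25
R · y^e mod p:
72^12 mod 409 = 262
138·262 = 36156 ≡ 164 (mod 409)
25 ≠ 164; the check fails.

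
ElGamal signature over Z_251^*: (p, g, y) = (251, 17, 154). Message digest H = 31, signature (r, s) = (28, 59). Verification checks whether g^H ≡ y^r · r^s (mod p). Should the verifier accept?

accept

Left side g^H mod p:
17^31 mod 251 = 68
Right side y^r · r^s mod p:
154^28 mod 251 = 13
28^59 mod 251 = 179
13·179 = 2327 ≡ 68 (mod 251)
68 ≡ 68 (mod 251), so the signature is genuine.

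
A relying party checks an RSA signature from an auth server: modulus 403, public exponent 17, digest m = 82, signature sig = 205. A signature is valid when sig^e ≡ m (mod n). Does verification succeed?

passes

sig^17 mod 403 = 82
82 = m, so the signature checks out.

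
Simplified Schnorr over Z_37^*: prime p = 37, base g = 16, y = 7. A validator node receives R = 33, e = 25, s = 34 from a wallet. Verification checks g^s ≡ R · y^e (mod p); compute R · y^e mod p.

12

Squares mod 37: 7^1≡7, 7^2≡12, 7^4≡33, 7^8≡16, 7^16≡34
25 = 16 + 8 + 1, so 7^25 ≡ 34·16·7 ≡ 34 (mod 37)
R · y^e ≡ 33·34 = 1122 ≡ 12 (mod 37)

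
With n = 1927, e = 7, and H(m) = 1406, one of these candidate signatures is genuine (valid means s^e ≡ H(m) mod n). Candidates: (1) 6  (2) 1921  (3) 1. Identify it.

2

Candidate 1: 6^7 mod 1927 = 521
Candidate 2: 1921^7 mod 1927 = 1406
  → matches H(m) = 1406
Candidate 3: 1^7 mod 1927 = 1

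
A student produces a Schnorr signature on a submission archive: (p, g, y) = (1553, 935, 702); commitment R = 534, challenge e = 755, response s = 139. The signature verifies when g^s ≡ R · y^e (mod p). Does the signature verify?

does not verify

g^s mod p:
935^2 = 874225 ≡ 1439
935^4 ≡ 1439^2 = 2070721 ≡ 572
935^8 ≡ 572^2 = 327184 ≡ 1054
935^16 ≡ 1054^2 = 1110916 ≡ 521
935^32 ≡ 521^2 = 271441 ≡ 1219
935^64 ≡ 1219^2 = 1485961 ≡ 1293
935^128 ≡ 1293^2 = 1671849 ≡ 821
139 = 128 + 8 + 2 + 1, so 935^139 ≡ 821·1054·1439·935 ≡ 429 (mod 1553)
R · y^e mod p:
702^2 = 492804 ≡ 503
702^4 ≡ 503^2 = 253009 ≡ 1423
702^8 ≡ 1423^2 = 2024929 ≡ 1370
702^16 ≡ 1370^2 = 1876900 ≡ 876
702^32 ≡ 876^2 = 767376 ≡ 194
702^64 ≡ 194^2 = 37636 ≡ 364
702^128 ≡ 364^2 = 132496 ≡ 491
702^256 ≡ 491^2 = 241081 ≡ 366
702^512 ≡ 366^2 = 133956 ≡ 398
755 = 512 + 128 + 64 + 32 + 16 + 2 + 1, so 702^755 ≡ 398·491·364·194·876·503·702 ≡ 74 (mod 1553)
534·74 = 39516 ≡ 691 (mod 1553)
429 ≠ 691; the check fails.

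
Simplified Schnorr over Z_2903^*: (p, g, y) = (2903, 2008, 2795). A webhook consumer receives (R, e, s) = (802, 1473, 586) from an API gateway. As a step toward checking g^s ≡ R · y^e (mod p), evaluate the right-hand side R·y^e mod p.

1397

2795^1473 mod 2903 = 1960
R · y^e ≡ 802·1960 = 1571920 ≡ 1397 (mod 2903)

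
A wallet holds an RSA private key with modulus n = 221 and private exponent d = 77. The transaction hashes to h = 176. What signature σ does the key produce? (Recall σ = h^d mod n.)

h^2 ≡ 176^2 = 30976 ≡ 36
h^4 ≡ 36^2 = 1296 ≡ 191
h^8 ≡ 191^2 = 36481 ≡ 16
h^16 ≡ 16^2 = 256 ≡ 35
h^32 ≡ 35^2 = 1225 ≡ 120
h^64 ≡ 120^2 = 14400 ≡ 35
77 = 64 + 8 + 4 + 1, so h^77 ≡ 35·16·191·176 ≡ 180 (mod 221)

180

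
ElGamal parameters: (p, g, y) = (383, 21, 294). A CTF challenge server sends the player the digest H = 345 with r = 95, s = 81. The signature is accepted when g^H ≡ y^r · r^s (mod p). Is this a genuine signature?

Left side g^H mod p:
21^345 mod 383 = 137
Right side y^r · r^s mod p:
294^95 mod 383 = 220
95^81 mod 383 = 145
220·145 = 31900 ≡ 111 (mod 383)
137 ≠ 111, so verification fails.

forged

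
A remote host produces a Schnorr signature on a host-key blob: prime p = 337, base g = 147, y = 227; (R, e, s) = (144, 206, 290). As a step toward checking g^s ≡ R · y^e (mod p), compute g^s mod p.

Squares mod 337: 147^1≡147, 147^2≡41, 147^4≡333, 147^8≡16, 147^16≡256, 147^32≡158, 147^64≡26, 147^128≡2, 147^256≡4
290 = 256 + 32 + 2, so 147^290 ≡ 4·158·41 ≡ 300 (mod 337)

300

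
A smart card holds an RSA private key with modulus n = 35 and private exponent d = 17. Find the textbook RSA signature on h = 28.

28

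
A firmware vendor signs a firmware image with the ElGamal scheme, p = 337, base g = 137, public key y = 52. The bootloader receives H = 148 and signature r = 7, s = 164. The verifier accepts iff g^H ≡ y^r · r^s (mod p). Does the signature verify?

does not verify

Left side g^H mod p:
137^2 = 18769 ≡ 234
137^4 ≡ 234^2 = 54756 ≡ 162
137^8 ≡ 162^2 = 26244 ≡ 295
137^16 ≡ 295^2 = 87025 ≡ 79
137^32 ≡ 79^2 = 6241 ≡ 175
137^64 ≡ 175^2 = 30625 ≡ 295
137^128 ≡ 295^2 = 87025 ≡ 79
148 = 128 + 16 + 4, so 137^148 ≡ 79·79·162 ≡ 42 (mod 337)
Right side y^r · r^s mod p:
52^2 = 2704 ≡ 8
52^4 ≡ 8^2 = 64
7 = 4 + 2 + 1, so 52^7 ≡ 64·8·52 ≡ 1 (mod 337)
7^2 = 49
7^4 ≡ 49^2 = 2401 ≡ 42
7^8 ≡ 42^2 = 1764 ≡ 79
7^16 ≡ 79^2 = 6241 ≡ 175
7^32 ≡ 175^2 = 30625 ≡ 295
7^64 ≡ 295^2 = 87025 ≡ 79
7^128 ≡ 79^2 = 6241 ≡ 175
164 = 128 + 32 + 4, so 7^164 ≡ 175·295·42 ≡ 329 (mod 337)
1·329 = 329 ≡ 329 (mod 337)
42 ≠ 329, so verification fails.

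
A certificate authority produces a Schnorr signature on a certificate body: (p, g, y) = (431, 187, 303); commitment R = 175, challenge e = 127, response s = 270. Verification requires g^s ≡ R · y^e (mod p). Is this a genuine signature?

g^s mod p:
187^270 mod 431 = 330
R · y^e mod p:
303^127 mod 431 = 359
175·359 = 62825 ≡ 330 (mod 431)
330 ≡ 330 (mod 431); signature holds.

genuine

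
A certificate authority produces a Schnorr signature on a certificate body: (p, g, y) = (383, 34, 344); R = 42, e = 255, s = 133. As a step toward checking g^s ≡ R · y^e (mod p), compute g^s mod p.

235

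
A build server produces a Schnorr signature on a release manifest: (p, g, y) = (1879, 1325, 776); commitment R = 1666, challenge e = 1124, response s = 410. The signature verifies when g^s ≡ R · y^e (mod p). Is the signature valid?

g^s mod p:
1325^2 = 1755625 ≡ 639
1325^4 ≡ 639^2 = 408321 ≡ 578
1325^8 ≡ 578^2 = 334084 ≡ 1501
1325^16 ≡ 1501^2 = 2253001 ≡ 80
1325^32 ≡ 80^2 = 6400 ≡ 763
1325^64 ≡ 763^2 = 582169 ≡ 1558
1325^128 ≡ 1558^2 = 2427364 ≡ 1575
1325^256 ≡ 1575^2 = 2480625 ≡ 345
410 = 256 + 128 + 16 + 8 + 2, so 1325^410 ≡ 345·1575·80·1501·639 ≡ 994 (mod 1879)
R · y^e mod p:
776^2 = 602176 ≡ 896
776^4 ≡ 896^2 = 802816 ≡ 483
776^8 ≡ 483^2 = 233289 ≡ 293
776^16 ≡ 293^2 = 85849 ≡ 1294
776^32 ≡ 1294^2 = 1674436 ≡ 247
776^64 ≡ 247^2 = 61009 ≡ 881
776^128 ≡ 881^2 = 776161 ≡ 134
776^256 ≡ 134^2 = 17956 ≡ 1045
776^512 ≡ 1045^2 = 1092025 ≡ 326
776^1024 ≡ 326^2 = 106276 ≡ 1052
1124 = 1024 + 64 + 32 + 4, so 776^1124 ≡ 1052·881·247·483 ≡ 1248 (mod 1879)
1666·1248 = 2079168 ≡ 994 (mod 1879)
994 ≡ 994 (mod 1879); signature holds.

valid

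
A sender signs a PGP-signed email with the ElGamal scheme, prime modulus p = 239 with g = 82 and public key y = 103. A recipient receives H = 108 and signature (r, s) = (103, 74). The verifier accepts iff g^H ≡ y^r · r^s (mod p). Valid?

Left side g^H mod p:
82^2 = 6724 ≡ 32
82^4 ≡ 32^2 = 1024 ≡ 68
82^8 ≡ 68^2 = 4624 ≡ 83
82^16 ≡ 83^2 = 6889 ≡ 197
82^32 ≡ 197^2 = 38809 ≡ 91
82^64 ≡ 91^2 = 8281 ≡ 155
108 = 64 + 32 + 8 + 4, so 82^108 ≡ 155·91·83·68 ≡ 110 (mod 239)
Right side y^r · r^s mod p:
103^2 = 10609 ≡ 93
103^4 ≡ 93^2 = 8649 ≡ 45
103^8 ≡ 45^2 = 2025 ≡ 113
103^16 ≡ 113^2 = 12769 ≡ 102
103^32 ≡ 102^2 = 10404 ≡ 127
103^64 ≡ 127^2 = 16129 ≡ 116
103 = 64 + 32 + 4 + 2 + 1, so 103^103 ≡ 116·127·45·93·103 ≡ 82 (mod 239)
103^2 = 10609 ≡ 93
103^4 ≡ 93^2 = 8649 ≡ 45
103^8 ≡ 45^2 = 2025 ≡ 113
103^16 ≡ 113^2 = 12769 ≡ 102
103^32 ≡ 102^2 = 10404 ≡ 127
103^64 ≡ 127^2 = 16129 ≡ 116
74 = 64 + 8 + 2, so 103^74 ≡ 116·113·93 ≡ 144 (mod 239)
82·144 = 11808 ≡ 97 (mod 239)
110 ≠ 97, so verification fails.

no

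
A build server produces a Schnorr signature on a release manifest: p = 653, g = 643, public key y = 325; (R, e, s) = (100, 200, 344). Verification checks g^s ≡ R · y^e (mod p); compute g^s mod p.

511

643^2 = 413449 ≡ 100
643^4 ≡ 100^2 = 10000 ≡ 205
643^8 ≡ 205^2 = 42025 ≡ 233
643^16 ≡ 233^2 = 54289 ≡ 90
643^32 ≡ 90^2 = 8100 ≡ 264
643^64 ≡ 264^2 = 69696 ≡ 478
643^128 ≡ 478^2 = 228484 ≡ 587
643^256 ≡ 587^2 = 344569 ≡ 438
344 = 256 + 64 + 16 + 8, so 643^344 ≡ 438·478·90·233 ≡ 511 (mod 653)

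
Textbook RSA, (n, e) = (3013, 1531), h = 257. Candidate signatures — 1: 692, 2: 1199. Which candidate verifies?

1

Candidate 1: 692^2 = 478864 ≡ 2810; 692^4 ≡ 2810^2 = 7896100 ≡ 2040; 692^8 ≡ 2040^2 = 4161600 ≡ 647; 692^16 ≡ 647^2 = 418609 ≡ 2815; 692^32 ≡ 2815^2 = 7924225 ≡ 35; 692^64 ≡ 35^2 = 1225; 692^128 ≡ 1225^2 = 1500625 ≡ 151; 692^256 ≡ 151^2 = 22801 ≡ 1710; 692^512 ≡ 1710^2 = 2924100 ≡ 1490; 692^1024 ≡ 1490^2 = 2220100 ≡ 2532; 1531 = 1024 + 256 + 128 + 64 + 32 + 16 + 8 + 2 + 1, so 692^1531 ≡ 2532·1710·151·1225·35·2815·647·2810·692 ≡ 257 (mod 3013)
  → matches h = 257
Candidate 2: 1199^2 = 1437601 ≡ 400; 1199^4 ≡ 400^2 = 160000 ≡ 311; 1199^8 ≡ 311^2 = 96721 ≡ 305; 1199^16 ≡ 305^2 = 93025 ≡ 2635; 1199^32 ≡ 2635^2 = 6943225 ≡ 1273; 1199^64 ≡ 1273^2 = 1620529 ≡ 2548; 1199^128 ≡ 2548^2 = 6492304 ≡ 2302; 1199^256 ≡ 2302^2 = 5299204 ≡ 2350; 1199^512 ≡ 2350^2 = 5522500 ≡ 2684; 1199^1024 ≡ 2684^2 = 7203856 ≡ 2786; 1531 = 1024 + 256 + 128 + 64 + 32 + 16 + 8 + 2 + 1, so 1199^1531 ≡ 2786·2350·2302·2548·1273·2635·305·400·1199 ≡ 676 (mod 3013)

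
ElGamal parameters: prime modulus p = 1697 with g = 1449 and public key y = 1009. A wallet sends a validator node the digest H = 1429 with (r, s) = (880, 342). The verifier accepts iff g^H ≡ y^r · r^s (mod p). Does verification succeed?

fails

Left side g^H mod p:
1449^2 = 2099601 ≡ 412
1449^4 ≡ 412^2 = 169744 ≡ 44
1449^8 ≡ 44^2 = 1936 ≡ 239
1449^16 ≡ 239^2 = 57121 ≡ 1120
1449^32 ≡ 1120^2 = 1254400 ≡ 317
1449^64 ≡ 317^2 = 100489 ≡ 366
1449^128 ≡ 366^2 = 133956 ≡ 1590
1449^256 ≡ 1590^2 = 2528100 ≡ 1267
1449^512 ≡ 1267^2 = 1605289 ≡ 1624
1449^1024 ≡ 1624^2 = 2637376 ≡ 238
1429 = 1024 + 256 + 128 + 16 + 4 + 1, so 1449^1429 ≡ 238·1267·1590·1120·44·1449 ≡ 1178 (mod 1697)
Right side y^r · r^s mod p:
1009^2 = 1018081 ≡ 1578
1009^4 ≡ 1578^2 = 2490084 ≡ 585
1009^8 ≡ 585^2 = 342225 ≡ 1128
1009^16 ≡ 1128^2 = 1272384 ≡ 1331
1009^32 ≡ 1331^2 = 1771561 ≡ 1590
1009^64 ≡ 1590^2 = 2528100 ≡ 1267
1009^128 ≡ 1267^2 = 1605289 ≡ 1624
1009^256 ≡ 1624^2 = 2637376 ≡ 238
1009^512 ≡ 238^2 = 56644 ≡ 643
880 = 512 + 256 + 64 + 32 + 16, so 1009^880 ≡ 643·238·1267·1590·1331 ≡ 107 (mod 1697)
880^2 = 774400 ≡ 568
880^4 ≡ 568^2 = 322624 ≡ 194
880^8 ≡ 194^2 = 37636 ≡ 302
880^16 ≡ 302^2 = 91204 ≡ 1263
880^32 ≡ 1263^2 = 1595169 ≡ 1686
880^64 ≡ 1686^2 = 2842596 ≡ 121
880^128 ≡ 121^2 = 14641 ≡ 1065
880^256 ≡ 1065^2 = 1134225 ≡ 629
342 = 256 + 64 + 16 + 4 + 2, so 880^342 ≡ 629·121·1263·194·568 ≡ 1351 (mod 1697)
107·1351 = 144557 ≡ 312 (mod 1697)
1178 ≠ 312, so verification fails.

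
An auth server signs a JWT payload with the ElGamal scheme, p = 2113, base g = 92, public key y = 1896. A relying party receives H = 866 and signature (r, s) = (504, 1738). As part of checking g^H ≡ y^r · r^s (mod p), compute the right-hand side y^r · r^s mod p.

1921

Squares mod 2113: 1896^1≡1896, 1896^2≡603, 1896^4≡173, 1896^8≡347, 1896^16≡2081, 1896^32≡1024, 1896^64≡528, 1896^128≡1981, 1896^256≡520
504 = 256 + 128 + 64 + 32 + 16 + 8, so 1896^504 ≡ 520·1981·528·1024·2081·347 ≡ 694 (mod 2113)
Squares mod 2113: 504^1≡504, 504^2≡456, 504^4≡862, 504^8≡1381, 504^16≡1235, 504^32≡1752, 504^64≡1428, 504^128≡139, 504^256≡304, 504^512≡1557, 504^1024≡638
1738 = 1024 + 512 + 128 + 64 + 8 + 2, so 504^1738 ≡ 638·1557·139·1428·1381·456 ≡ 1041 (mod 2113)
y^r · r^s ≡ 694·1041 = 722454 ≡ 1921 (mod 2113)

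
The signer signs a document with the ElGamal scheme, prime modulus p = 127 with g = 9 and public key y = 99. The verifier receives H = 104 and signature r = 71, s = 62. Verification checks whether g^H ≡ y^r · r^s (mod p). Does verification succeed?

fails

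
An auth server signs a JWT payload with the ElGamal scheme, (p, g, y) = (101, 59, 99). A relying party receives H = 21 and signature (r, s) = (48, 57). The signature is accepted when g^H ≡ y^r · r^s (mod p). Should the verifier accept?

accept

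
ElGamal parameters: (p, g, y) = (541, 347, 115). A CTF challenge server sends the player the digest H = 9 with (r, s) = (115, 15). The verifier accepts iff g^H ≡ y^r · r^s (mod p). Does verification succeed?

Left side g^H mod p:
Squares mod 541: 347^1≡347, 347^2≡307, 347^4≡115, 347^8≡241
9 = 8 + 1, so 347^9 ≡ 241·347 ≡ 313 (mod 541)
Right side y^r · r^s mod p:
Squares mod 541: 115^1≡115, 115^2≡241, 115^4≡194, 115^8≡307, 115^16≡115, 115^32≡241, 115^64≡194
115 = 64 + 32 + 16 + 2 + 1, so 115^115 ≡ 194·241·115·241·115 ≡ 411 (mod 541)
Squares mod 541: 115^1≡115, 115^2≡241, 115^4≡194, 115^8≡307
15 = 8 + 4 + 2 + 1, so 115^15 ≡ 307·194·241·115 ≡ 1 (mod 541)
411·1 = 411 ≡ 411 (mod 541)
313 ≠ 411, so verification fails.

fails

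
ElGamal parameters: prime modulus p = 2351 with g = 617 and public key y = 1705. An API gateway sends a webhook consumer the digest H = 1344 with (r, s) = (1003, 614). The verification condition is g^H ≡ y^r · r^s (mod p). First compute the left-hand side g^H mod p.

617^1344 mod 2351 = 196

196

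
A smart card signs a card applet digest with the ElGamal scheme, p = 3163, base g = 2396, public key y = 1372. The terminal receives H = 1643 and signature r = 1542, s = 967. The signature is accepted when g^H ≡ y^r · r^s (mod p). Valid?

no

Left side g^H mod p:
2396^2 = 5740816 ≡ 3134
2396^4 ≡ 3134^2 = 9821956 ≡ 841
2396^8 ≡ 841^2 = 707281 ≡ 1932
2396^16 ≡ 1932^2 = 3732624 ≡ 284
2396^32 ≡ 284^2 = 80656 ≡ 1581
2396^64 ≡ 1581^2 = 2499561 ≡ 791
2396^128 ≡ 791^2 = 625681 ≡ 2570
2396^256 ≡ 2570^2 = 6604900 ≡ 556
2396^512 ≡ 556^2 = 309136 ≡ 2325
2396^1024 ≡ 2325^2 = 5405625 ≡ 58
1643 = 1024 + 512 + 64 + 32 + 8 + 2 + 1, so 2396^1643 ≡ 58·2325·791·1581·1932·3134·2396 ≡ 409 (mod 3163)
Right side y^r · r^s mod p:
1372^2 = 1882384 ≡ 399
1372^4 ≡ 399^2 = 159201 ≡ 1051
1372^8 ≡ 1051^2 = 1104601 ≡ 714
1372^16 ≡ 714^2 = 509796 ≡ 553
1372^32 ≡ 553^2 = 305809 ≡ 2161
1372^64 ≡ 2161^2 = 4669921 ≡ 1333
1372^128 ≡ 1333^2 = 1776889 ≡ 2446
1372^256 ≡ 2446^2 = 5982916 ≡ 1683
1372^512 ≡ 1683^2 = 2832489 ≡ 1604
1372^1024 ≡ 1604^2 = 2572816 ≡ 1297
1542 = 1024 + 512 + 4 + 2, so 1372^1542 ≡ 1297·1604·1051·399 ≡ 448 (mod 3163)
1542^2 = 2377764 ≡ 2351
1542^4 ≡ 2351^2 = 5527201 ≡ 1440
1542^8 ≡ 1440^2 = 2073600 ≡ 1835
1542^16 ≡ 1835^2 = 3367225 ≡ 1793
1542^32 ≡ 1793^2 = 3214849 ≡ 1241
1542^64 ≡ 1241^2 = 1540081 ≡ 2863
1542^128 ≡ 2863^2 = 8196769 ≡ 1436
1542^256 ≡ 1436^2 = 2062096 ≡ 2983
1542^512 ≡ 2983^2 = 8898289 ≡ 770
967 = 512 + 256 + 128 + 64 + 4 + 2 + 1, so 1542^967 ≡ 770·2983·1436·2863·1440·2351·1542 ≡ 1553 (mod 3163)
448·1553 = 695744 ≡ 3047 (mod 3163)
409 ≠ 3047, so verification fails.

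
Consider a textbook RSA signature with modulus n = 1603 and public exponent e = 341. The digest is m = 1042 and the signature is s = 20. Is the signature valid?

valid

s^2 ≡ 20^2 = 400
s^4 ≡ 400^2 = 160000 ≡ 1303
s^8 ≡ 1303^2 = 1697809 ≡ 232
s^16 ≡ 232^2 = 53824 ≡ 925
s^32 ≡ 925^2 = 855625 ≡ 1226
s^64 ≡ 1226^2 = 1503076 ≡ 1065
s^128 ≡ 1065^2 = 1134225 ≡ 904
s^256 ≡ 904^2 = 817216 ≡ 1289
341 = 256 + 64 + 16 + 4 + 1, so s^341 ≡ 1289·1065·925·1303·20 ≡ 1042 (mod 1603)
Since 1042 equals the digest 1042, verification succeeds.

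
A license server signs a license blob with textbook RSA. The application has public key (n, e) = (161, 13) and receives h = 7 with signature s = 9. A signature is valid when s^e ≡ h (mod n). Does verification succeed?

fails

s^2 ≡ 9^2 = 81
s^4 ≡ 81^2 = 6561 ≡ 121
s^8 ≡ 121^2 = 14641 ≡ 151
13 = 8 + 4 + 1, so s^13 ≡ 151·121·9 ≡ 58 (mod 161)
58 ≠ 7, so verification fails.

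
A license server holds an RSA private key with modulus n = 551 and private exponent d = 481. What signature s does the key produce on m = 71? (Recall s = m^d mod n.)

325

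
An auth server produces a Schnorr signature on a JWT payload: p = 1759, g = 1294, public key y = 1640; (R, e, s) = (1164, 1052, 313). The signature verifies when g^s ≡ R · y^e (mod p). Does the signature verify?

does not verify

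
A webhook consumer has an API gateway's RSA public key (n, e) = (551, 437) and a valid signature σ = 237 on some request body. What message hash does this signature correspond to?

σ^437 mod 551 = 415

415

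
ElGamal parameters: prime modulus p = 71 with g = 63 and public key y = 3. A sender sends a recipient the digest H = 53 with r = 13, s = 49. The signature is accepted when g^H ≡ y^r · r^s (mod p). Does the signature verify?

verifies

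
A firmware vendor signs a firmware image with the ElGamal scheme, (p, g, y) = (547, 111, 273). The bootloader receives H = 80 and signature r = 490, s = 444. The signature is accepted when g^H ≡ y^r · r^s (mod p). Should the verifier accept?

Left side g^H mod p:
111^2 = 12321 ≡ 287
111^4 ≡ 287^2 = 82369 ≡ 319
111^8 ≡ 319^2 = 101761 ≡ 19
111^16 ≡ 19^2 = 361
111^32 ≡ 361^2 = 130321 ≡ 135
111^64 ≡ 135^2 = 18225 ≡ 174
80 = 64 + 16, so 111^80 ≡ 174·361 ≡ 456 (mod 547)
Right side y^r · r^s mod p:
273^2 = 74529 ≡ 137
273^4 ≡ 137^2 = 18769 ≡ 171
273^8 ≡ 171^2 = 29241 ≡ 250
273^16 ≡ 250^2 = 62500 ≡ 142
273^32 ≡ 142^2 = 20164 ≡ 472
273^64 ≡ 472^2 = 222784 ≡ 155
273^128 ≡ 155^2 = 24025 ≡ 504
273^256 ≡ 504^2 = 254016 ≡ 208
490 = 256 + 128 + 64 + 32 + 8 + 2, so 273^490 ≡ 208·504·155·472·250·137 ≡ 231 (mod 547)
490^2 = 240100 ≡ 514
490^4 ≡ 514^2 = 264196 ≡ 542
490^8 ≡ 542^2 = 293764 ≡ 25
490^16 ≡ 25^2 = 625 ≡ 78
490^32 ≡ 78^2 = 6084 ≡ 67
490^64 ≡ 67^2 = 4489 ≡ 113
490^128 ≡ 113^2 = 12769 ≡ 188
490^256 ≡ 188^2 = 35344 ≡ 336
444 = 256 + 128 + 32 + 16 + 8 + 4, so 490^444 ≡ 336·188·67·78·25·542 ≡ 292 (mod 547)
231·292 = 67452 ≡ 171 (mod 547)
456 ≠ 171, so verification fails.

reject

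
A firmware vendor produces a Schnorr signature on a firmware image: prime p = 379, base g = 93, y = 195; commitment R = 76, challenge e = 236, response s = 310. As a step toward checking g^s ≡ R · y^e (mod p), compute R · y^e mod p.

322

195^236 mod 379 = 94
R · y^e ≡ 76·94 = 7144 ≡ 322 (mod 379)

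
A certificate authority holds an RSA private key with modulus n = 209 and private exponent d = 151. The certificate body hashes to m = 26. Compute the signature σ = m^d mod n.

26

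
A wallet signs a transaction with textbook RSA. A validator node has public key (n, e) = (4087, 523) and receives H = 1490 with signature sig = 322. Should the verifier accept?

accept

sig^2 ≡ 322^2 = 103684 ≡ 1509
sig^4 ≡ 1509^2 = 2277081 ≡ 622
sig^8 ≡ 622^2 = 386884 ≡ 2706
sig^16 ≡ 2706^2 = 7322436 ≡ 2619
sig^32 ≡ 2619^2 = 6859161 ≡ 1175
sig^64 ≡ 1175^2 = 1380625 ≡ 3306
sig^128 ≡ 3306^2 = 10929636 ≡ 998
sig^256 ≡ 998^2 = 996004 ≡ 2863
sig^512 ≡ 2863^2 = 8196769 ≡ 2334
523 = 512 + 8 + 2 + 1, so sig^523 ≡ 2334·2706·1509·322 ≡ 1490 (mod 4087)
1490 = H, so the signature checks out.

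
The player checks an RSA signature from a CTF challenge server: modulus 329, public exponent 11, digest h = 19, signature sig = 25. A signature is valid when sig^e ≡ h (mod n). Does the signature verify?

does not verify

sig^2 ≡ 25^2 = 625 ≡ 296
sig^4 ≡ 296^2 = 87616 ≡ 102
sig^8 ≡ 102^2 = 10404 ≡ 205
11 = 8 + 2 + 1, so sig^11 ≡ 205·296·25 ≡ 310 (mod 329)
The recovered value 310 does not match the digest 19.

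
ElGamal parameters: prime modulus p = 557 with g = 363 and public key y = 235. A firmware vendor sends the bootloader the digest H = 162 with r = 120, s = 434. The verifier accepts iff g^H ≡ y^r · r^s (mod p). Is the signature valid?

Left side g^H mod p:
363^162 mod 557 = 360
Right side y^r · r^s mod p:
235^120 mod 557 = 425
120^434 mod 557 = 453
425·453 = 192525 ≡ 360 (mod 557)
360 ≡ 360 (mod 557), so the signature is genuine.

valid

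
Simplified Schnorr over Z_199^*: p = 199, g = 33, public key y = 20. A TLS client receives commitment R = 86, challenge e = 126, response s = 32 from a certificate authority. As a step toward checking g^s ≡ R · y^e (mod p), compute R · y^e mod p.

20^2 = 400 ≡ 2
20^4 ≡ 2^2 = 4
20^8 ≡ 4^2 = 16
20^16 ≡ 16^2 = 256 ≡ 57
20^32 ≡ 57^2 = 3249 ≡ 65
20^64 ≡ 65^2 = 4225 ≡ 46
126 = 64 + 32 + 16 + 8 + 4 + 2, so 20^126 ≡ 46·65·57·16·4·2 ≡ 63 (mod 199)
R · y^e ≡ 86·63 = 5418 ≡ 45 (mod 199)

45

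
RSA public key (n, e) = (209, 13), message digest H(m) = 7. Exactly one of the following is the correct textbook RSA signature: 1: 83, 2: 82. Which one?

1

Candidate 1: Squares mod 209: 83^1≡83, 83^2≡201, 83^4≡64, 83^8≡125; 13 = 8 + 4 + 1, so 83^13 ≡ 125·64·83 ≡ 7 (mod 209)
  → matches H(m) = 7
Candidate 2: Squares mod 209: 82^1≡82, 82^2≡36, 82^4≡42, 82^8≡92; 13 = 8 + 4 + 1, so 82^13 ≡ 92·42·82 ≡ 4 (mod 209)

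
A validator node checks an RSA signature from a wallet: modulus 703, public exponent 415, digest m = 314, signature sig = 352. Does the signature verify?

verifies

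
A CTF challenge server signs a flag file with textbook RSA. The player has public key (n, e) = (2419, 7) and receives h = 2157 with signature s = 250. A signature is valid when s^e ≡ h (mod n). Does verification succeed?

s^2 ≡ 250^2 = 62500 ≡ 2025
s^4 ≡ 2025^2 = 4100625 ≡ 420
7 = 4 + 2 + 1, so s^7 ≡ 420·2025·250 ≡ 2157 (mod 2419)
Since 2157 equals the digest 2157, verification succeeds.

passes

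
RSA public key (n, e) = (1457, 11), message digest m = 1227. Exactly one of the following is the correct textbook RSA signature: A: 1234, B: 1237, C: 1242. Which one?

B

Candidate A: Squares mod 1457: 1234^1≡1234, 1234^2≡191, 1234^4≡56, 1234^8≡222; 11 = 8 + 2 + 1, so 1234^11 ≡ 222·191·1234 ≡ 284 (mod 1457)
Candidate B: Squares mod 1457: 1237^1≡1237, 1237^2≡319, 1237^4≡1228, 1237^8≡1446; 11 = 8 + 2 + 1, so 1237^11 ≡ 1446·319·1237 ≡ 1227 (mod 1457)
  → matches m = 1227
Candidate C: Squares mod 1457: 1242^1≡1242, 1242^2≡1058, 1242^4≡388, 1242^8≡473; 11 = 8 + 2 + 1, so 1242^11 ≡ 473·1058·1242 ≡ 312 (mod 1457)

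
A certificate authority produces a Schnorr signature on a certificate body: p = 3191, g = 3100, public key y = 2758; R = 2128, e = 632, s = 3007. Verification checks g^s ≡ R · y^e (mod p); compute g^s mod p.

3100^2 = 9610000 ≡ 1899
3100^4 ≡ 1899^2 = 3606201 ≡ 371
3100^8 ≡ 371^2 = 137641 ≡ 428
3100^16 ≡ 428^2 = 183184 ≡ 1297
3100^32 ≡ 1297^2 = 1682209 ≡ 552
3100^64 ≡ 552^2 = 304704 ≡ 1559
3100^128 ≡ 1559^2 = 2430481 ≡ 2130
3100^256 ≡ 2130^2 = 4536900 ≡ 2489
3100^512 ≡ 2489^2 = 6195121 ≡ 1390
3100^1024 ≡ 1390^2 = 1932100 ≡ 1545
3100^2048 ≡ 1545^2 = 2387025 ≡ 157
3007 = 2048 + 512 + 256 + 128 + 32 + 16 + 8 + 4 + 2 + 1, so 3100^3007 ≡ 157·1390·2489·2130·552·1297·428·371·1899·3100 ≡ 575 (mod 3191)

575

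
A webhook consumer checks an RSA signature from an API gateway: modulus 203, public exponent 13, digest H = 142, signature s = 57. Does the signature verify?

Squares mod 203: s^1≡57, s^2≡1, s^4≡1, s^8≡1
13 = 8 + 4 + 1, so s^13 ≡ 1·1·57 ≡ 57 (mod 203)
The recovered value 57 does not match the digest 142.

does not verify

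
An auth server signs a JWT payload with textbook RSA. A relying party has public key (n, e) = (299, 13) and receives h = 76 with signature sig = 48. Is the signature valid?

invalid

sig^2 ≡ 48^2 = 2304 ≡ 211
sig^4 ≡ 211^2 = 44521 ≡ 269
sig^8 ≡ 269^2 = 72361 ≡ 3
13 = 8 + 4 + 1, so sig^13 ≡ 3·269·48 ≡ 165 (mod 299)
sig^13 mod 299 = 165, but h = 76.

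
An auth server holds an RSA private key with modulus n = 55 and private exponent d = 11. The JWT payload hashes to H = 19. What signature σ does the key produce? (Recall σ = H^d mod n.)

H^2 ≡ 19^2 = 361 ≡ 31
H^4 ≡ 31^2 = 961 ≡ 26
H^8 ≡ 26^2 = 676 ≡ 16
11 = 8 + 2 + 1, so H^11 ≡ 16·31·19 ≡ 19 (mod 55)

19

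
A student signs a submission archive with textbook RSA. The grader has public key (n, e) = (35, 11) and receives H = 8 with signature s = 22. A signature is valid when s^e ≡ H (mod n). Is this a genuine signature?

genuine

Squares mod 35: s^1≡22, s^2≡29, s^4≡1, s^8≡1
11 = 8 + 2 + 1, so s^11 ≡ 1·29·22 ≡ 8 (mod 35)
Since 8 equals the digest 8, verification succeeds.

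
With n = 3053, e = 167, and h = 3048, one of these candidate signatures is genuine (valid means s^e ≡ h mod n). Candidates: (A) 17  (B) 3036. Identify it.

A

Candidate A: Squares mod 3053: 17^1≡17, 17^2≡289, 17^4≡1090, 17^8≡483, 17^16≡1261, 17^32≡2561, 17^64≡877, 17^128≡2826; 167 = 128 + 32 + 4 + 2 + 1, so 17^167 ≡ 2826·2561·1090·289·17 ≡ 3048 (mod 3053)
  → matches h = 3048
Candidate B: Squares mod 3053: 3036^1≡3036, 3036^2≡289, 3036^4≡1090, 3036^8≡483, 3036^16≡1261, 3036^32≡2561, 3036^64≡877, 3036^128≡2826; 167 = 128 + 32 + 4 + 2 + 1, so 3036^167 ≡ 2826·2561·1090·289·3036 ≡ 5 (mod 3053)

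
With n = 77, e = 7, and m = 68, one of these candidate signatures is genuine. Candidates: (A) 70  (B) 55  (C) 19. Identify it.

Candidate A: Squares mod 77: 70^1≡70, 70^2≡49, 70^4≡14; 7 = 4 + 2 + 1, so 70^7 ≡ 14·49·70 ≡ 49 (mod 77)
Candidate B: Squares mod 77: 55^1≡55, 55^2≡22, 55^4≡22; 7 = 4 + 2 + 1, so 55^7 ≡ 22·22·55 ≡ 55 (mod 77)
Candidate C: Squares mod 77: 19^1≡19, 19^2≡53, 19^4≡37; 7 = 4 + 2 + 1, so 19^7 ≡ 37·53·19 ≡ 68 (mod 77)
  → matches m = 68

C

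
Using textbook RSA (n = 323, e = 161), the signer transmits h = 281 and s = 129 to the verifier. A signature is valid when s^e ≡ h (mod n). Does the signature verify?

Squares mod 323: s^1≡129, s^2≡168, s^4≡123, s^8≡271, s^16≡120, s^32≡188, s^64≡137, s^128≡35
161 = 128 + 32 + 1, so s^161 ≡ 35·188·129 ≡ 299 (mod 323)
s^161 mod 323 = 299, but h = 281.

does not verify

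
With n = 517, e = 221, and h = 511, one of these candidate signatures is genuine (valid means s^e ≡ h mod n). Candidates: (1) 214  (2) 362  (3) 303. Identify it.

1

Candidate 1: Squares mod 517: 214^1≡214, 214^2≡300, 214^4≡42, 214^8≡213, 214^16≡390, 214^32≡102, 214^64≡64, 214^128≡477; 221 = 128 + 64 + 16 + 8 + 4 + 1, so 214^221 ≡ 477·64·390·213·42·214 ≡ 511 (mod 517)
  → matches h = 511
Candidate 2: Squares mod 517: 362^1≡362, 362^2≡243, 362^4≡111, 362^8≡430, 362^16≡331, 362^32≡474, 362^64≡298, 362^128≡397; 221 = 128 + 64 + 16 + 8 + 4 + 1, so 362^221 ≡ 397·298·331·430·111·362 ≡ 505 (mod 517)
Candidate 3: Squares mod 517: 303^1≡303, 303^2≡300, 303^4≡42, 303^8≡213, 303^16≡390, 303^32≡102, 303^64≡64, 303^128≡477; 221 = 128 + 64 + 16 + 8 + 4 + 1, so 303^221 ≡ 477·64·390·213·42·303 ≡ 6 (mod 517)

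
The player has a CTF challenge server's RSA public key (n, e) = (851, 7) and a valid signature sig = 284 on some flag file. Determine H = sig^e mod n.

Squares mod 851: sig^1≡284, sig^2≡662, sig^4≡830
7 = 4 + 2 + 1, so sig^7 ≡ 830·662·284 ≡ 472 (mod 851)

472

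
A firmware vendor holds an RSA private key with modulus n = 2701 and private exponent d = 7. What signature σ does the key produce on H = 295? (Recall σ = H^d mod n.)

2552

H^2 ≡ 295^2 = 87025 ≡ 593
H^4 ≡ 593^2 = 351649 ≡ 519
7 = 4 + 2 + 1, so H^7 ≡ 519·593·295 ≡ 2552 (mod 2701)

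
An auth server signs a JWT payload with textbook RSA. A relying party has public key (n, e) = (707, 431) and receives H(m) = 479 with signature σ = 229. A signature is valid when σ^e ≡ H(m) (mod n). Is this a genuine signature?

genuine

Squares mod 707: σ^1≡229, σ^2≡123, σ^4≡282, σ^8≡340, σ^16≡359, σ^32≡207, σ^64≡429, σ^128≡221, σ^256≡58
431 = 256 + 128 + 32 + 8 + 4 + 2 + 1, so σ^431 ≡ 58·221·207·340·282·123·229 ≡ 479 (mod 707)
Since 479 equals the digest 479, verification succeeds.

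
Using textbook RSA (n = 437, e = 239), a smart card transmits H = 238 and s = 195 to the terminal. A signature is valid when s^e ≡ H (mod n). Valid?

Squares mod 437: s^1≡195, s^2≡6, s^4≡36, s^8≡422, s^16≡225, s^32≡370, s^64≡119, s^128≡177
239 = 128 + 64 + 32 + 8 + 4 + 2 + 1, so s^239 ≡ 177·119·370·422·36·6·195 ≡ 199 (mod 437)
The recovered value 199 does not match the digest 238.

no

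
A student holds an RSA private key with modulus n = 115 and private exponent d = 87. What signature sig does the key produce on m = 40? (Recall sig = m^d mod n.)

Squares mod 115: m^1≡40, m^2≡105, m^4≡100, m^8≡110, m^16≡25, m^32≡50, m^64≡85
87 = 64 + 16 + 4 + 2 + 1, so m^87 ≡ 85·25·100·105·40 ≡ 65 (mod 115)

65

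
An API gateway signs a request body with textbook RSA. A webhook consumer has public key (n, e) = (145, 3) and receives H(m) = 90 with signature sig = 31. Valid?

sig^2 ≡ 31^2 = 961 ≡ 91
3 = 2 + 1, so sig^3 ≡ 91·31 ≡ 66 (mod 145)
sig^3 mod 145 = 66, but H(m) = 90.

no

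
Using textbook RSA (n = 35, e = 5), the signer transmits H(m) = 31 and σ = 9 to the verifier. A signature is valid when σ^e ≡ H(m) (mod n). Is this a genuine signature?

Squares mod 35: σ^1≡9, σ^2≡11, σ^4≡16
5 = 4 + 1, so σ^5 ≡ 16·9 ≡ 4 (mod 35)
σ^5 mod 35 = 4, but H(m) = 31.

forged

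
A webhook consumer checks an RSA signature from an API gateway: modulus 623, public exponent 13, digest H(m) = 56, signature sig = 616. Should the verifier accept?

accept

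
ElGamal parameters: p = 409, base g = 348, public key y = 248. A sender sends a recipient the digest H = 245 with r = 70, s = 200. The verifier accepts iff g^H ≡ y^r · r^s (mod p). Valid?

Left side g^H mod p:
348^2 = 121104 ≡ 40
348^4 ≡ 40^2 = 1600 ≡ 373
348^8 ≡ 373^2 = 139129 ≡ 69
348^16 ≡ 69^2 = 4761 ≡ 262
348^32 ≡ 262^2 = 68644 ≡ 341
348^64 ≡ 341^2 = 116281 ≡ 125
348^128 ≡ 125^2 = 15625 ≡ 83
245 = 128 + 64 + 32 + 16 + 4 + 1, so 348^245 ≡ 83·125·341·262·373·348 ≡ 88 (mod 409)
Right side y^r · r^s mod p:
248^2 = 61504 ≡ 154
248^4 ≡ 154^2 = 23716 ≡ 403
248^8 ≡ 403^2 = 162409 ≡ 36
248^16 ≡ 36^2 = 1296 ≡ 69
248^32 ≡ 69^2 = 4761 ≡ 262
248^64 ≡ 262^2 = 68644 ≡ 341
70 = 64 + 4 + 2, so 248^70 ≡ 341·403·154 ≡ 255 (mod 409)
70^2 = 4900 ≡ 401
70^4 ≡ 401^2 = 160801 ≡ 64
70^8 ≡ 64^2 = 4096 ≡ 6
70^16 ≡ 6^2 = 36
70^32 ≡ 36^2 = 1296 ≡ 69
70^64 ≡ 69^2 = 4761 ≡ 262
70^128 ≡ 262^2 = 68644 ≡ 341
200 = 128 + 64 + 8, so 70^200 ≡ 341·262·6 ≡ 262 (mod 409)
255·262 = 66810 ≡ 143 (mod 409)
88 ≠ 143, so verification fails.

no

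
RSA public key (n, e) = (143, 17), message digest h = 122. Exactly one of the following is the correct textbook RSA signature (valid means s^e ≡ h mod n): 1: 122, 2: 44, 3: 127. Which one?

Candidate 1: 122^17 mod 143 = 122
  → matches h = 122
Candidate 2: 44^17 mod 143 = 44
Candidate 3: 127^17 mod 143 = 30

1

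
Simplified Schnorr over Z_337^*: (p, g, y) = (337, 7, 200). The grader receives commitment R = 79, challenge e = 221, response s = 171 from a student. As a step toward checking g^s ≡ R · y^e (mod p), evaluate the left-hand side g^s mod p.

6

Squares mod 337: 7^1≡7, 7^2≡49, 7^4≡42, 7^8≡79, 7^16≡175, 7^32≡295, 7^64≡79, 7^128≡175
171 = 128 + 32 + 8 + 2 + 1, so 7^171 ≡ 175·295·79·49·7 ≡ 6 (mod 337)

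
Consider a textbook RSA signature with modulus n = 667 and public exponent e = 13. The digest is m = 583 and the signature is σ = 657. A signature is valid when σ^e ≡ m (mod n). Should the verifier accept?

σ^13 mod 667 = 583
583 = m, so the signature checks out.

accept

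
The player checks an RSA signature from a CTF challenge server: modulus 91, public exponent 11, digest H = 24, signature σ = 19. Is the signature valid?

Squares mod 91: σ^1≡19, σ^2≡88, σ^4≡9, σ^8≡81
11 = 8 + 2 + 1, so σ^11 ≡ 81·88·19 ≡ 24 (mod 91)
24 = H, so the signature checks out.

valid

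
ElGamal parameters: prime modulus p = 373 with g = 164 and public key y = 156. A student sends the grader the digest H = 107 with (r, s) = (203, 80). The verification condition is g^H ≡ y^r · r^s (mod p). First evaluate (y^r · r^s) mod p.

156^2 = 24336 ≡ 91
156^4 ≡ 91^2 = 8281 ≡ 75
156^8 ≡ 75^2 = 5625 ≡ 30
156^16 ≡ 30^2 = 900 ≡ 154
156^32 ≡ 154^2 = 23716 ≡ 217
156^64 ≡ 217^2 = 47089 ≡ 91
156^128 ≡ 91^2 = 8281 ≡ 75
203 = 128 + 64 + 8 + 2 + 1, so 156^203 ≡ 75·91·30·91·156 ≡ 152 (mod 373)
203^2 = 41209 ≡ 179
203^4 ≡ 179^2 = 32041 ≡ 336
203^8 ≡ 336^2 = 112896 ≡ 250
203^16 ≡ 250^2 = 62500 ≡ 209
203^32 ≡ 209^2 = 43681 ≡ 40
203^64 ≡ 40^2 = 1600 ≡ 108
80 = 64 + 16, so 203^80 ≡ 108·209 ≡ 192 (mod 373)
y^r · r^s ≡ 152·192 = 29184 ≡ 90 (mod 373)

90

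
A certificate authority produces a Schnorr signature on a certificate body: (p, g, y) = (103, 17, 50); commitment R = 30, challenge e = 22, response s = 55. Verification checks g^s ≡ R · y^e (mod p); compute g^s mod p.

91

17^2 = 289 ≡ 83
17^4 ≡ 83^2 = 6889 ≡ 91
17^8 ≡ 91^2 = 8281 ≡ 41
17^16 ≡ 41^2 = 1681 ≡ 33
17^32 ≡ 33^2 = 1089 ≡ 59
55 = 32 + 16 + 4 + 2 + 1, so 17^55 ≡ 59·33·91·83·17 ≡ 91 (mod 103)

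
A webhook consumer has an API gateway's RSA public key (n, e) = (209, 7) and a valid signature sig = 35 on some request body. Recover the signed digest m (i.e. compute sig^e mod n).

150

sig^2 ≡ 35^2 = 1225 ≡ 180
sig^4 ≡ 180^2 = 32400 ≡ 5
7 = 4 + 2 + 1, so sig^7 ≡ 5·180·35 ≡ 150 (mod 209)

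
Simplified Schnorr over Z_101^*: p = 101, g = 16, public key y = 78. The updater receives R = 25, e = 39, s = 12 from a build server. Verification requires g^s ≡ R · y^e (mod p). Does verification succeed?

fails

g^s mod p:
16^2 = 256 ≡ 54
16^4 ≡ 54^2 = 2916 ≡ 88
16^8 ≡ 88^2 = 7744 ≡ 68
12 = 8 + 4, so 16^12 ≡ 68·88 ≡ 25 (mod 101)
R · y^e mod p:
78^2 = 6084 ≡ 24
78^4 ≡ 24^2 = 576 ≡ 71
78^8 ≡ 71^2 = 5041 ≡ 92
78^16 ≡ 92^2 = 8464 ≡ 81
78^32 ≡ 81^2 = 6561 ≡ 97
39 = 32 + 4 + 2 + 1, so 78^39 ≡ 97·71·24·78 ≡ 16 (mod 101)
25·16 = 400 ≡ 97 (mod 101)
25 ≠ 97; the check fails.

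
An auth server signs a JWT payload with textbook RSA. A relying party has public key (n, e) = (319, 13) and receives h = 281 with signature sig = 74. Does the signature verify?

verifies

Squares mod 319: sig^1≡74, sig^2≡53, sig^4≡257, sig^8≡16
13 = 8 + 4 + 1, so sig^13 ≡ 16·257·74 ≡ 281 (mod 319)
sig^13 mod 319 = 281 matches h.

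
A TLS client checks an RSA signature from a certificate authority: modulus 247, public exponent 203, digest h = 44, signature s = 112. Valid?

s^2 ≡ 112^2 = 12544 ≡ 194
s^4 ≡ 194^2 = 37636 ≡ 92
s^8 ≡ 92^2 = 8464 ≡ 66
s^16 ≡ 66^2 = 4356 ≡ 157
s^32 ≡ 157^2 = 24649 ≡ 196
s^64 ≡ 196^2 = 38416 ≡ 131
s^128 ≡ 131^2 = 17161 ≡ 118
203 = 128 + 64 + 8 + 2 + 1, so s^203 ≡ 118·131·66·194·112 ≡ 44 (mod 247)
Since 44 equals the digest 44, verification succeeds.

yes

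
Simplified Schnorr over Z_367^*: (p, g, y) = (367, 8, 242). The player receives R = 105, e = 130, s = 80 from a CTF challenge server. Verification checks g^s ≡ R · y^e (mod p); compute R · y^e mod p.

74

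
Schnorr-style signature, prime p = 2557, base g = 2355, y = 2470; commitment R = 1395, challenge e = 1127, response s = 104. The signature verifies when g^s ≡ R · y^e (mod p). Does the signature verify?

verifies

g^s mod p:
Squares mod 2557: 2355^1≡2355, 2355^2≡2449, 2355^4≡1436, 2355^8≡1154, 2355^16≡2076, 2355^32≡1231, 2355^64≡1617
104 = 64 + 32 + 8, so 2355^104 ≡ 1617·1231·1154 ≡ 2550 (mod 2557)
R · y^e mod p:
Squares mod 2557: 2470^1≡2470, 2470^2≡2455, 2470^4≡176, 2470^8≡292, 2470^16≡883, 2470^32≡2361, 2470^64≡61, 2470^128≡1164, 2470^256≡2243, 2470^512≡1430, 2470^1024≡1857
1127 = 1024 + 64 + 32 + 4 + 2 + 1, so 2470^1127 ≡ 1857·61·2361·176·2455·2470 ≡ 1679 (mod 2557)
1395·1679 = 2342205 ≡ 2550 (mod 2557)
2550 ≡ 2550 (mod 2557); signature holds.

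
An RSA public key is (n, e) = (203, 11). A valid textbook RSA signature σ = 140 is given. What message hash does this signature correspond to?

161

σ^2 ≡ 140^2 = 19600 ≡ 112
σ^4 ≡ 112^2 = 12544 ≡ 161
σ^8 ≡ 161^2 = 25921 ≡ 140
11 = 8 + 2 + 1, so σ^11 ≡ 140·112·140 ≡ 161 (mod 203)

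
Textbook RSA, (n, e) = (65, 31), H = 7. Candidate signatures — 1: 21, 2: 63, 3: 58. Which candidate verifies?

3

Candidate 1: Squares mod 65: 21^1≡21, 21^2≡51, 21^4≡1, 21^8≡1, 21^16≡1; 31 = 16 + 8 + 4 + 2 + 1, so 21^31 ≡ 1·1·1·51·21 ≡ 31 (mod 65)
Candidate 2: Squares mod 65: 63^1≡63, 63^2≡4, 63^4≡16, 63^8≡61, 63^16≡16; 31 = 16 + 8 + 4 + 2 + 1, so 63^31 ≡ 16·61·16·4·63 ≡ 2 (mod 65)
Candidate 3: Squares mod 65: 58^1≡58, 58^2≡49, 58^4≡61, 58^8≡16, 58^16≡61; 31 = 16 + 8 + 4 + 2 + 1, so 58^31 ≡ 61·16·61·49·58 ≡ 7 (mod 65)
  → matches H = 7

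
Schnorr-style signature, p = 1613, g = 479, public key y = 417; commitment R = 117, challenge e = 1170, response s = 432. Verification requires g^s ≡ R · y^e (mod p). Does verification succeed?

g^s mod p:
479^2 = 229441 ≡ 395
479^4 ≡ 395^2 = 156025 ≡ 1177
479^8 ≡ 1177^2 = 1385329 ≡ 1375
479^16 ≡ 1375^2 = 1890625 ≡ 189
479^32 ≡ 189^2 = 35721 ≡ 235
479^64 ≡ 235^2 = 55225 ≡ 383
479^128 ≡ 383^2 = 146689 ≡ 1519
479^256 ≡ 1519^2 = 2307361 ≡ 771
432 = 256 + 128 + 32 + 16, so 479^432 ≡ 771·1519·235·189 ≡ 737 (mod 1613)
R · y^e mod p:
417^2 = 173889 ≡ 1298
417^4 ≡ 1298^2 = 1684804 ≡ 832
417^8 ≡ 832^2 = 692224 ≡ 247
417^16 ≡ 247^2 = 61009 ≡ 1328
417^32 ≡ 1328^2 = 1763584 ≡ 575
417^64 ≡ 575^2 = 330625 ≡ 1573
417^128 ≡ 1573^2 = 2474329 ≡ 1600
417^256 ≡ 1600^2 = 2560000 ≡ 169
417^512 ≡ 169^2 = 28561 ≡ 1140
417^1024 ≡ 1140^2 = 1299600 ≡ 1135
1170 = 1024 + 128 + 16 + 2, so 417^1170 ≡ 1135·1600·1328·1298 ≡ 961 (mod 1613)
117·961 = 112437 ≡ 1140 (mod 1613)
737 ≠ 1140; the check fails.

fails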